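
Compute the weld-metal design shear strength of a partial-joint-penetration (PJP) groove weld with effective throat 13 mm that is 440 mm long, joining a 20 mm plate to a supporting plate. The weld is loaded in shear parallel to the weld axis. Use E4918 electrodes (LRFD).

φR_n ≈ 1260 kN

E49XX → F_EXX = 490 MPa.
Effective throat (given) t_e = 13 mm.
A_we = 13 × 440 = 5720 mm².
F_nw = 0.6 F_EXX = 294 MPa.
φR_n = 0.75 × 294 × 5720 × 10⁻³ = 1261 kN.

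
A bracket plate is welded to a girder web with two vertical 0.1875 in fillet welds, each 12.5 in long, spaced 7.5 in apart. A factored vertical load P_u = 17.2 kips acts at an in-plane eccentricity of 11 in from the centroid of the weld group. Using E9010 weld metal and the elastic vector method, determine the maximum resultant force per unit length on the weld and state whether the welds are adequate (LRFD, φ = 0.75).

f_max ≈ 2.46 kip/in; adequate

E90XX → F_EXX = 90 ksi.
Total weld length L_w = 25 in. Treat welds as unit-width lines.
Polar moment about centroid: J = 2[d³/12 + d(b/2)²] = 2[12.5³/12 + 12.5×3.75²] = 677.1 in³.
Direct shear f_v = P/L_w = 17.2 / 25 = 0.688 kip/in (vertical).
Torsion M = P·e = 17.2 × 11 = 189.2 kip·in.
Critical point at (x, y) = (3.75, 6.25) from centroid. f_tx = M·y/J = 1.746 kip/in; f_ty = M·x/J = 1.048 kip/in.
Resultant f_max = √[f_tx² + (f_v + f_ty)²] = √[1.746² + (0.688 + 1.048)²] = 2.462 kip/in.
Capacity per unit length: φr_n = 0.75 × 0.6 × 90 × (0.707 × 0.1875) = 5.369 kip/in.
2.462 ≤ 5.369 → adequate.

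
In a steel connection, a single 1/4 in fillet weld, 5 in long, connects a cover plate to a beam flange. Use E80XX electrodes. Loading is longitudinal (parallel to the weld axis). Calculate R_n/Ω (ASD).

E80XX → F_EXX = 80 ksi.
Effective throat t_e = 0.707 × 0.25 = 0.1767 in.
Total length L = 5 in; A_we = 0.1767 × 5 = 0.8837 in².
F_nw = 0.6 F_EXX = 0.6 × 80 = 48 ksi.
R_n = 48 × 0.8837 = 42.42 kips; R_n/Ω = 42.42/2.0 = 21.21 kips.

R_n/Ω ≈ 21.2 kips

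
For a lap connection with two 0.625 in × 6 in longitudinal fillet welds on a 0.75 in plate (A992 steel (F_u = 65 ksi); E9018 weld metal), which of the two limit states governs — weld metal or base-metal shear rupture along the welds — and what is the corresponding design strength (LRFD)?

φR_n ≈ 215 kip (weld metal governs)

E90XX → F_EXX = 90 ksi.
t_e = 0.707 × 0.625 = 0.4419 in; L = 12 in.
Weld metal: φR_n = 0.75 × 0.6 × 90 × 0.4419 × 12 = 214.8 kip.
Base metal (shear rupture): φR_n = 0.75 × 0.6 × 65 × 0.75 × 12 = 263.2 kip.
Governing: weld metal.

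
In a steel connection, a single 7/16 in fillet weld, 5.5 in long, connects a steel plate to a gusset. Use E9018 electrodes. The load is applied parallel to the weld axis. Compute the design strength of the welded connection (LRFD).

E90XX → F_EXX = 90 ksi.
Effective throat t_e = 0.707 × 0.4375 = 0.3093 in.
Total length L = 5.5 in; A_we = 0.3093 × 5.5 = 1.701 in².
F_nw = 0.6 F_EXX = 0.6 × 90 = 54 ksi.
φR_n = 0.75 × 54 × 1.701 = 68.9 kips.

φR_n ≈ 68.9 kips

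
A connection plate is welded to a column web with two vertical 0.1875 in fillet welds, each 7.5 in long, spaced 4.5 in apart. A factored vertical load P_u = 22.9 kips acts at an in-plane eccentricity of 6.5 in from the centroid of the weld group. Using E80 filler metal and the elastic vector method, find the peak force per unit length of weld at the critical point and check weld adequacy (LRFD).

E80XX → F_EXX = 80 ksi.
Total weld length L_w = 15 in. Treat welds as unit-width lines.
Polar moment about centroid: J = 2[d³/12 + d(b/2)²] = 2[7.5³/12 + 7.5×2.25²] = 146.2 in³.
Direct shear f_v = P/L_w = 22.9 / 15 = 1.527 kip/in (vertical).
Torsion M = P·e = 22.9 × 6.5 = 148.85 kip·in.
Critical point at (x, y) = (2.25, 3.75) from centroid. f_tx = M·y/J = 3.817 kip/in; f_ty = M·x/J = 2.29 kip/in.
Resultant f_max = √[f_tx² + (f_v + f_ty)²] = √[3.817² + (1.527 + 2.29)²] = 5.398 kip/in.
Capacity per unit length: φr_n = 0.75 × 0.6 × 80 × (0.707 × 0.1875) = 4.772 kip/in.
5.398 > 4.772 → NOT adequate.

f_max ≈ 5.4 kip/in; NOT adequate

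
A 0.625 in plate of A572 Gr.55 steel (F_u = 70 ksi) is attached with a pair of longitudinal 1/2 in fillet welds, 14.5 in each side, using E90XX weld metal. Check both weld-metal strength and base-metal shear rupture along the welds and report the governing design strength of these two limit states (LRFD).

φR_n ≈ 415 kips (weld metal governs)

E90XX → F_EXX = 90 ksi.
t_e = 0.707 × 0.5 = 0.3535 in; L = 29 in.
Weld metal: φR_n = 0.75 × 0.6 × 90 × 0.3535 × 29 = 415.2 kips.
Base metal (shear rupture): φR_n = 0.75 × 0.6 × 70 × 0.625 × 29 = 570.9 kips.
Governing: weld metal.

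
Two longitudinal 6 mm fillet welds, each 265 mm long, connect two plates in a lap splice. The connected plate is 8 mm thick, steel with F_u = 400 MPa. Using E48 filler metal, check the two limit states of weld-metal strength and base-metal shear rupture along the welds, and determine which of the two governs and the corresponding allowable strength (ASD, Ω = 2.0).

E48XX → F_EXX = 480 MPa.
t_e = 0.707 × 6 = 4.242 mm; L = 530 mm.
Weld metal: R_n/Ω = (1/2.0) × 0.6 × 480 × 4.242 × 530 × 10⁻³ = 323.7 kN.
Base metal (shear rupture): R_n/Ω = (1/2.0) × 0.6 × 400 × 8 × 530 × 10⁻³ = 508.8 kN.
Governing: weld metal.

R_n/Ω ≈ 324 kN (weld metal governs)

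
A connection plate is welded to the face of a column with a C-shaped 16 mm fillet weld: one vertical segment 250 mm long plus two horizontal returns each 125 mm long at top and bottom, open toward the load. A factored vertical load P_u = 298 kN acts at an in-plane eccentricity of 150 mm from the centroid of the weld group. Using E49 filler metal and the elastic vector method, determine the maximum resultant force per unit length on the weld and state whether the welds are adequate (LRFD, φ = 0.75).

E49XX → F_EXX = 490 MPa.
Total weld length L_w = 500 mm. Treat welds as unit-width lines.
Centroid: x̄ = 2×125×62.5 / 500 = 31.25 mm from the vertical weld.
Polar moment about centroid: J = I_x + I_y = [250³/12 + 2×125×125²] + [250×31.25² + 2(125³/12 + 125×31.25²)] = 6022000 mm³.
Direct shear f_v = P/L_w = 298×10³ / 500 = 596 N/mm (vertical).
Torsion M = P·e = 298×10³ × 150 = 44700000 N·mm.
Critical point at (x, y) = (93.75, 125) from centroid. f_tx = M·y/J = 927.8 N/mm; f_ty = M·x/J = 695.9 N/mm.
Resultant f_max = √[f_tx² + (f_v + f_ty)²] = √[927.8² + (596 + 695.9)²] = 1591 N/mm.
Capacity per unit length: φr_n = 0.75 × 0.6 × 490 × (0.707 × 16) = 2494 N/mm.
1591 ≤ 2494 → adequate.

f_max ≈ 1590 N/mm; adequate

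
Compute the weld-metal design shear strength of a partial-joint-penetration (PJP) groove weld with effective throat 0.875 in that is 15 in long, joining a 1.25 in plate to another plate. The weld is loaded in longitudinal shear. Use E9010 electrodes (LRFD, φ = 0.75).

E90XX → F_EXX = 90 ksi.
Effective throat (given) t_e = 0.875 in.
A_we = 0.875 × 15 = 13.12 in².
F_nw = 0.6 F_EXX = 54 ksi.
φR_n = 0.75 × 54 × 13.12 = 531.6 kip.

φR_n ≈ 532 kip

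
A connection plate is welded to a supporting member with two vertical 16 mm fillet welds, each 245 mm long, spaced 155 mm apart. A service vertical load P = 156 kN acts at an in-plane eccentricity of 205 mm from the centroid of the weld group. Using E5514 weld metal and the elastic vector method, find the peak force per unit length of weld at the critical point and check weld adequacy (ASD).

f_max ≈ 1060 N/mm; adequate

E55XX → F_EXX = 550 MPa.
Total weld length L_w = 490 mm. Treat welds as unit-width lines.
Polar moment about centroid: J = 2[d³/12 + d(b/2)²] = 2[245³/12 + 245×77.5²] = 5394000 mm³.
Direct shear f_v = P/L_w = 156×10³ / 490 = 318.4 N/mm (vertical).
Torsion M = P·e = 156×10³ × 205 = 31980000 N·mm.
Critical point at (x, y) = (77.5, 122.5) from centroid. f_tx = M·y/J = 726.3 N/mm; f_ty = M·x/J = 459.5 N/mm.
Resultant f_max = √[f_tx² + (f_v + f_ty)²] = √[726.3² + (318.4 + 459.5)²] = 1064 N/mm.
Capacity per unit length: r_n/Ω = (1/2.0) × 0.6 × 550 × (0.707 × 16) = 1866 N/mm.
1064 ≤ 1866 → adequate.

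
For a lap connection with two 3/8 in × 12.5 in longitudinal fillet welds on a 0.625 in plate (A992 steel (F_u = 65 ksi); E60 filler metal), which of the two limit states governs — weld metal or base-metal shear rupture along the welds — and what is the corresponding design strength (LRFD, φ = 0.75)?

E60XX → F_EXX = 60 ksi.
t_e = 0.707 × 0.375 = 0.2651 in; L = 25 in.
Weld metal: φR_n = 0.75 × 0.6 × 60 × 0.2651 × 25 = 179 kips.
Base metal (shear rupture): φR_n = 0.75 × 0.6 × 65 × 0.625 × 25 = 457 kips.
Governing: weld metal.

φR_n ≈ 179 kips (weld metal governs)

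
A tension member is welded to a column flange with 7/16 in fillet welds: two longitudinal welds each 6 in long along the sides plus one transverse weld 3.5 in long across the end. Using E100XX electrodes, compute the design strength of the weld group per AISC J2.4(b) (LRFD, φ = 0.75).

E100XX → F_EXX = 100 ksi.
t_e = 0.707 × 0.4375 = 0.3093 in.
R_nwl = 0.6 × 100 × 0.3093 × 12 = 222.7 kips (longitudinal, 2 welds).
R_nwt = 0.6 × 100 × 0.3093 × 3.5 = 64.96 kips (transverse, base value).
(i) R_nwl + R_nwt = 287.7 kips; (ii) 0.85 R_nwl + 1.5 R_nwt = 286.7 kips.
R_n = max = 287.7 kips [governs: (i)]; φR_n = 215.7 kips.

φR_n ≈ 216 kips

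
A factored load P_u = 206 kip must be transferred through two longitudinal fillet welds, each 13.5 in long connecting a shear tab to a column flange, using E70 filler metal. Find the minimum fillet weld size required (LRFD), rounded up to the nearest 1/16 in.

w = 3/8 in

E70XX → F_EXX = 70 ksi.
Total weld length L = 27 in.
Required throat t_e = P_u / (φ × 0.6 F_EXX × L) = 206 / (0.75 × 0.6 × 70 × 27) = 0.2422 in.
Required leg w = t_e / 0.707 = 0.3426 in → use 3/8 in.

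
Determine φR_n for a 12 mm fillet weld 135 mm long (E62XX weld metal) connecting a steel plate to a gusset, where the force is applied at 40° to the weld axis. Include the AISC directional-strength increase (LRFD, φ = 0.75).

E62XX → F_EXX = 620 MPa.
t_e = 0.707 × 12 = 8.484 mm; A_we = 8.484 × 135 = 1145 mm².
Directional factor: 1.0 + 0.5 sin^1.5(40°) = 1.258.
F_nw = 0.6 × 620 × 1.258 = 467.9 MPa.
φR_n = 0.75 × 467.9 × 1145 × 10⁻³ = 401.9 kN.

φR_n ≈ 402 kN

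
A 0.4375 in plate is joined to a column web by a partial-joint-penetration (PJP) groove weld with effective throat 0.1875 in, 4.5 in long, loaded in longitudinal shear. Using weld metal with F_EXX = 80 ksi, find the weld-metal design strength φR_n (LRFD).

Effective throat (given) t_e = 0.1875 in.
A_we = 0.1875 × 4.5 = 0.8438 in².
F_nw = 0.6 F_EXX = 48 ksi.
φR_n = 0.75 × 48 × 0.8438 = 30.38 kip.

φR_n ≈ 30.4 kip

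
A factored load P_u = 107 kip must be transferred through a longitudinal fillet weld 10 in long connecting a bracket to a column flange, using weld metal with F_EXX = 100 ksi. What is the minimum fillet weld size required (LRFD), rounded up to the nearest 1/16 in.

w = 3/8 in

Total weld length L = 10 in.
Required throat t_e = P_u / (φ × 0.6 F_EXX × L) = 107 / (0.75 × 0.6 × 100 × 10) = 0.2378 in.
Required leg w = t_e / 0.707 = 0.3363 in → use 3/8 in.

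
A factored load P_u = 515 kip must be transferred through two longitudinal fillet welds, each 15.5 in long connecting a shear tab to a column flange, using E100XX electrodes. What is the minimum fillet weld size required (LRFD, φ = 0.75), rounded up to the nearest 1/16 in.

w = 9/16 in

E100XX → F_EXX = 100 ksi.
Total weld length L = 31 in.
Required throat t_e = P_u / (φ × 0.6 F_EXX × L) = 515 / (0.75 × 0.6 × 100 × 31) = 0.3692 in.
Required leg w = t_e / 0.707 = 0.5222 in → use 9/16 in.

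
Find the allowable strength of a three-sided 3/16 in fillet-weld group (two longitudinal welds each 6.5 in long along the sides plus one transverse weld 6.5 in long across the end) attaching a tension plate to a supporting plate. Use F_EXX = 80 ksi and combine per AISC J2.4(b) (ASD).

t_e = 0.707 × 0.1875 = 0.1326 in.
R_nwl = 0.6 × 80 × 0.1326 × 13 = 82.72 kip (longitudinal, 2 welds).
R_nwt = 0.6 × 80 × 0.1326 × 6.5 = 41.36 kip (transverse, base value).
(i) R_nwl + R_nwt = 124.1 kip; (ii) 0.85 R_nwl + 1.5 R_nwt = 132.4 kip.
R_n = max = 132.4 kip [governs: (ii)]; R_n/Ω = 66.18 kip.

R_n/Ω ≈ 66.2 kip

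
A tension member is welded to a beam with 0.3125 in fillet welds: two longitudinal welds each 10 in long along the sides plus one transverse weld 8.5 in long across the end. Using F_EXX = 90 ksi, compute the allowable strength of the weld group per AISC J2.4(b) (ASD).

t_e = 0.707 × 0.3125 = 0.2209 in.
R_nwl = 0.6 × 90 × 0.2209 × 20 = 238.6 kip (longitudinal, 2 welds).
R_nwt = 0.6 × 90 × 0.2209 × 8.5 = 101.4 kip (transverse, base value).
(i) R_nwl + R_nwt = 340 kip; (ii) 0.85 R_nwl + 1.5 R_nwt = 354.9 kip.
R_n = max = 354.9 kip [governs: (ii)]; R_n/Ω = 177.5 kip.

R_n/Ω ≈ 177 kip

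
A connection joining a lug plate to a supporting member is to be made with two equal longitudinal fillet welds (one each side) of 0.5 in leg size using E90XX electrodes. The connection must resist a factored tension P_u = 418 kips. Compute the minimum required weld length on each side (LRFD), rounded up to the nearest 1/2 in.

L = 15 in on each side

E90XX → F_EXX = 90 ksi.
Throat t_e = 0.707 × 0.5 = 0.3535 in.
φr_n = 0.75 × 0.6 × 90 × 0.3535 = 14.32 kips/in.
L_req = P_u / φr_n = 418 / 14.32 = 29.2 in total.
Per side: 29.2 / 2 = 14.6 in.
Round up → use L = 15 in on each side.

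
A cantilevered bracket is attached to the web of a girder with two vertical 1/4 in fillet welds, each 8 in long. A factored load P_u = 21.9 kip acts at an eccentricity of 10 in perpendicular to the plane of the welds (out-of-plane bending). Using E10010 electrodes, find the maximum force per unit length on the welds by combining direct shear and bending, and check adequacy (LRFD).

f_max ≈ 10.4 kip/in; NOT adequate

E100XX → F_EXX = 100 ksi.
L_w = 2 × 8 = 16 in; section modulus (unit throat) S = 2 × L²/6 = 21.33 in².
Direct shear f_v = P/L_w = 21.9/16 = 1.369 kip/in.
Moment M = P × e = 21.9 × 10 = 219 kip·in; bending f_b = M/S = 10.27 kip/in.
f_max = √(f_v² + f_b²) = √(1.369² + 10.27²) = 10.36 kip/in.
φr_n = 0.75 × 0.6 × 100 × (0.707 × 0.25) = 7.954 kip/in → NOT adequate.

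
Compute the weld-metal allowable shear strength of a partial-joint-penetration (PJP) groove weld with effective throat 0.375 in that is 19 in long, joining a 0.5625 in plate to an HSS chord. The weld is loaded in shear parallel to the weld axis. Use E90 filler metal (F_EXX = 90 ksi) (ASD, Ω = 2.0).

Effective throat (given) t_e = 0.375 in.
A_we = 0.375 × 19 = 7.125 in².
F_nw = 0.6 F_EXX = 54 ksi.
R_n/Ω = (54 × 7.125) / 2.0 = 192.4 kip.

R_n/Ω ≈ 192 kip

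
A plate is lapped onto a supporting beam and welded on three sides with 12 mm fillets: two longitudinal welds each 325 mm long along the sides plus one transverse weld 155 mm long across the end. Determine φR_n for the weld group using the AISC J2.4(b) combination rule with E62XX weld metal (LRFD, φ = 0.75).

E62XX → F_EXX = 620 MPa.
t_e = 0.707 × 12 = 8.484 mm.
R_nwl = 0.6 × 620 × 8.484 × 650 × 10⁻³ = 2051 kN (longitudinal, 2 welds).
R_nwt = 0.6 × 620 × 8.484 × 155 × 10⁻³ = 489.2 kN (transverse, base value).
(i) R_nwl + R_nwt = 2541 kN; (ii) 0.85 R_nwl + 1.5 R_nwt = 2477 kN.
R_n = max = 2541 kN [governs: (i)]; φR_n = 1905 kN.

φR_n ≈ 1910 kN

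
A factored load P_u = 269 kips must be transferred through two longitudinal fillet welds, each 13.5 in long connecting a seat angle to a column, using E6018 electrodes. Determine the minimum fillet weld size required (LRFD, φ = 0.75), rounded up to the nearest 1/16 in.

E60XX → F_EXX = 60 ksi.
Total weld length L = 27 in.
Required throat t_e = P_u / (φ × 0.6 F_EXX × L) = 269 / (0.75 × 0.6 × 60 × 27) = 0.369 in.
Required leg w = t_e / 0.707 = 0.5219 in → use 9/16 in.

w = 9/16 in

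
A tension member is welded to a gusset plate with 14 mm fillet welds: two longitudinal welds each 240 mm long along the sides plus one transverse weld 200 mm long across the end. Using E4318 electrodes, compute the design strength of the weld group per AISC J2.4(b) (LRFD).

φR_n ≈ 1360 kN

E43XX → F_EXX = 430 MPa.
t_e = 0.707 × 14 = 9.898 mm.
R_nwl = 0.6 × 430 × 9.898 × 480 × 10⁻³ = 1226 kN (longitudinal, 2 welds).
R_nwt = 0.6 × 430 × 9.898 × 200 × 10⁻³ = 510.7 kN (transverse, base value).
(i) R_nwl + R_nwt = 1737 kN; (ii) 0.85 R_nwl + 1.5 R_nwt = 1808 kN.
R_n = max = 1808 kN [governs: (ii)]; φR_n = 1356 kN.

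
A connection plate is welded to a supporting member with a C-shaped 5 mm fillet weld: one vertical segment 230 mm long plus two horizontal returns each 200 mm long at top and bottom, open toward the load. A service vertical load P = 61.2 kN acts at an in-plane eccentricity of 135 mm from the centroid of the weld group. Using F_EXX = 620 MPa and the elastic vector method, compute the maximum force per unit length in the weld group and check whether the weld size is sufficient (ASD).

Total weld length L_w = 630 mm. Treat welds as unit-width lines.
Centroid: x̄ = 2×200×100 / 630 = 63.49 mm from the vertical weld.
Polar moment about centroid: J = I_x + I_y = [230³/12 + 2×200×115²] + [230×63.49² + 2(200³/12 + 200×36.51²)] = 9098000 mm³.
Direct shear f_v = P/L_w = 61.2×10³ / 630 = 97.14 N/mm (vertical).
Torsion M = P·e = 61.2×10³ × 135 = 8262000 N·mm.
Critical point at (x, y) = (136.5, 115) from centroid. f_tx = M·y/J = 104.4 N/mm; f_ty = M·x/J = 124 N/mm.
Resultant f_max = √[f_tx² + (f_v + f_ty)²] = √[104.4² + (97.14 + 124)²] = 244.5 N/mm.
Capacity per unit length: r_n/Ω = (1/2.0) × 0.6 × 620 × (0.707 × 5) = 657.5 N/mm.
244.5 ≤ 657.5 → adequate.

f_max ≈ 245 N/mm; adequate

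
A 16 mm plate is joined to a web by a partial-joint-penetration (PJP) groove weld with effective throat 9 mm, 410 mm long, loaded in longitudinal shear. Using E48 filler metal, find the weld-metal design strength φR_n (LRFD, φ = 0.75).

φR_n ≈ 797 kN

E48XX → F_EXX = 480 MPa.
Effective throat (given) t_e = 9 mm.
A_we = 9 × 410 = 3690 mm².
F_nw = 0.6 F_EXX = 288 MPa.
φR_n = 0.75 × 288 × 3690 × 10⁻³ = 797 kN.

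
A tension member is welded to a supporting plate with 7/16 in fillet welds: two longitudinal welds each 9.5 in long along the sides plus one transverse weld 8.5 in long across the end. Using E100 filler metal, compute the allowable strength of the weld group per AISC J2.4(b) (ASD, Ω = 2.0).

E100XX → F_EXX = 100 ksi.
t_e = 0.707 × 0.4375 = 0.3093 in.
R_nwl = 0.6 × 100 × 0.3093 × 19 = 352.6 kip (longitudinal, 2 welds).
R_nwt = 0.6 × 100 × 0.3093 × 8.5 = 157.7 kip (transverse, base value).
(i) R_nwl + R_nwt = 510.4 kip; (ii) 0.85 R_nwl + 1.5 R_nwt = 536.3 kip.
R_n = max = 536.3 kip [governs: (ii)]; R_n/Ω = 268.2 kip.

R_n/Ω ≈ 268 kip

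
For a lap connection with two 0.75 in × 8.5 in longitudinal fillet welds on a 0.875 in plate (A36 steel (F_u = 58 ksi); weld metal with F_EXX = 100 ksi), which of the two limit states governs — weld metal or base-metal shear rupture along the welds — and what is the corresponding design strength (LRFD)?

t_e = 0.707 × 0.75 = 0.5302 in; L = 17 in.
Weld metal: φR_n = 0.75 × 0.6 × 100 × 0.5302 × 17 = 405.6 kip.
Base metal (shear rupture): φR_n = 0.75 × 0.6 × 58 × 0.875 × 17 = 388.2 kip.
Governing: base-metal shear rupture.

φR_n ≈ 388 kip (base-metal shear rupture governs)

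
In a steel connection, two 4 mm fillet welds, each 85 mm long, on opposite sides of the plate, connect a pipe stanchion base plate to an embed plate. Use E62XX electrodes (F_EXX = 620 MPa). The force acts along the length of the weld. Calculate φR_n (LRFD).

φR_n ≈ 134 kN

Effective throat t_e = 0.707 × 4 = 2.828 mm.
Total length L = 170 mm; A_we = 2.828 × 170 = 480.8 mm².
F_nw = 0.6 F_EXX = 0.6 × 620 = 372 MPa.
φR_n = 0.75 × 372 × 480.8 × 10⁻³ = 134.1 kN.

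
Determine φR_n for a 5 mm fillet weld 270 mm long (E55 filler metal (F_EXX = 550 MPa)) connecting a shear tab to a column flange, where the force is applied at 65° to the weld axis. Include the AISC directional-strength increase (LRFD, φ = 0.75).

t_e = 0.707 × 5 = 3.535 mm; A_we = 3.535 × 270 = 954.4 mm².
Directional factor: 1.0 + 0.5 sin^1.5(65°) = 1.431.
F_nw = 0.6 × 550 × 1.431 = 472.4 MPa.
φR_n = 0.75 × 472.4 × 954.4 × 10⁻³ = 338.1 kN.

φR_n ≈ 338 kN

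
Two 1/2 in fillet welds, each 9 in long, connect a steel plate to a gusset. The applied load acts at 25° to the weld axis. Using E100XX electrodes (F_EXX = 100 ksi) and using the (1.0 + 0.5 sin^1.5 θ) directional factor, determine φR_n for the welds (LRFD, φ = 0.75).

φR_n ≈ 326 kips

t_e = 0.707 × 0.5 = 0.3535 in; A_we = 0.3535 × 18 = 6.363 in².
Directional factor: 1.0 + 0.5 sin^1.5(25°) = 1.137.
F_nw = 0.6 × 100 × 1.137 = 68.24 ksi.
φR_n = 0.75 × 68.24 × 6.363 = 325.7 kips.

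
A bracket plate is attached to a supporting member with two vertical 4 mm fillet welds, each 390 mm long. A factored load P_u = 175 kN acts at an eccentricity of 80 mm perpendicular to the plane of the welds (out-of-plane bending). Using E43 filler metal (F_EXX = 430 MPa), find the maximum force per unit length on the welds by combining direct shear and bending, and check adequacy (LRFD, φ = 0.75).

f_max ≈ 356 N/mm; adequate

L_w = 2 × 390 = 780 mm; section modulus (unit throat) S = 2 × L²/6 = 50700 mm².
Direct shear f_v = P/L_w = 175×10³/780 = 224.4 N/mm.
Moment M = P × e = 175×10³ × 80 = 14000000 N·mm; bending f_b = M/S = 276.1 N/mm.
f_max = √(f_v² + f_b²) = √(224.4² + 276.1²) = 355.8 N/mm.
φr_n = 0.75 × 0.6 × 430 × (0.707 × 4) = 547.2 N/mm → adequate.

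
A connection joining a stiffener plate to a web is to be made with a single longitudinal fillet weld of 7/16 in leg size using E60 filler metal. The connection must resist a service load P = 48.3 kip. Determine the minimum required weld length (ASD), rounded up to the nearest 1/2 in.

L = 9 in

E60XX → F_EXX = 60 ksi.
Throat t_e = 0.707 × 0.4375 = 0.3093 in.
r_n/Ω = (0.6 × 60 × 0.3093) / 2.0 = 5.568 kip/in.
L_req = P / (r_n/Ω) = 48.3 / 5.568 = 8.675 in total.
Round up → use L = 9 in.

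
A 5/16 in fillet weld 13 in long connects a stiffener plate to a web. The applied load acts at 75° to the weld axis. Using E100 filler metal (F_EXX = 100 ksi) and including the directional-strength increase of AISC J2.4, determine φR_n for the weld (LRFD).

φR_n ≈ 191 kips

t_e = 0.707 × 0.3125 = 0.2209 in; A_we = 0.2209 × 13 = 2.872 in².
Directional factor: 1.0 + 0.5 sin^1.5(75°) = 1.475.
F_nw = 0.6 × 100 × 1.475 = 88.48 ksi.
φR_n = 0.75 × 88.48 × 2.872 = 190.6 kips.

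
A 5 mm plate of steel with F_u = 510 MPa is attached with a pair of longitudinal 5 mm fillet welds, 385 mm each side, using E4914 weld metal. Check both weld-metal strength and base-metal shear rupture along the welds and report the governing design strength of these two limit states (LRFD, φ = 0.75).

φR_n ≈ 600 kN (weld metal governs)

E49XX → F_EXX = 490 MPa.
t_e = 0.707 × 5 = 3.535 mm; L = 770 mm.
Weld metal: φR_n = 0.75 × 0.6 × 490 × 3.535 × 770 × 10⁻³ = 600.2 kN.
Base metal (shear rupture): φR_n = 0.75 × 0.6 × 510 × 5 × 770 × 10⁻³ = 883.6 kN.
Governing: weld metal.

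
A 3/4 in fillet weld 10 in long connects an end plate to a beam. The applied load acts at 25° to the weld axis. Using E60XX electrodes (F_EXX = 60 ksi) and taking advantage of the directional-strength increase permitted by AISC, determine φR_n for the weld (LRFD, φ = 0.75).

φR_n ≈ 163 kip

t_e = 0.707 × 0.75 = 0.5302 in; A_we = 0.5302 × 10 = 5.303 in².
Directional factor: 1.0 + 0.5 sin^1.5(25°) = 1.137.
F_nw = 0.6 × 60 × 1.137 = 40.95 ksi.
φR_n = 0.75 × 40.95 × 5.303 = 162.8 kip.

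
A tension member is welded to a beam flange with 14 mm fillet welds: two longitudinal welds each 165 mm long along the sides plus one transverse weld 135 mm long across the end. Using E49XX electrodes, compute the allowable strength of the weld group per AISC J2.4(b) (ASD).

E49XX → F_EXX = 490 MPa.
t_e = 0.707 × 14 = 9.898 mm.
R_nwl = 0.6 × 490 × 9.898 × 330 × 10⁻³ = 960.3 kN (longitudinal, 2 welds).
R_nwt = 0.6 × 490 × 9.898 × 135 × 10⁻³ = 392.9 kN (transverse, base value).
(i) R_nwl + R_nwt = 1353 kN; (ii) 0.85 R_nwl + 1.5 R_nwt = 1406 kN.
R_n = max = 1406 kN [governs: (ii)]; R_n/Ω = 702.8 kN.

R_n/Ω ≈ 703 kN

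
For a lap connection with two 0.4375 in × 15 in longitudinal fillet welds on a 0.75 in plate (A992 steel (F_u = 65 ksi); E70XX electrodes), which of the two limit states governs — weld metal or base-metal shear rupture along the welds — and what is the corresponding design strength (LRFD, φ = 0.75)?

φR_n ≈ 292 kip (weld metal governs)

E70XX → F_EXX = 70 ksi.
t_e = 0.707 × 0.4375 = 0.3093 in; L = 30 in.
Weld metal: φR_n = 0.75 × 0.6 × 70 × 0.3093 × 30 = 292.3 kip.
Base metal (shear rupture): φR_n = 0.75 × 0.6 × 65 × 0.75 × 30 = 658.1 kip.
Governing: weld metal.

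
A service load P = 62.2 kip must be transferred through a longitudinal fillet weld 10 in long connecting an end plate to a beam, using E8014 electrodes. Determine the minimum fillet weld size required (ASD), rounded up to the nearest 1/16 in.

E80XX → F_EXX = 80 ksi.
Total weld length L = 10 in.
Required throat t_e = P × Ω / (0.6 F_EXX × L) = 62.2 × 2.0 / (0.6 × 80 × 10) = 0.2592 in.
Required leg w = t_e / 0.707 = 0.3666 in → use 3/8 in.

w = 3/8 in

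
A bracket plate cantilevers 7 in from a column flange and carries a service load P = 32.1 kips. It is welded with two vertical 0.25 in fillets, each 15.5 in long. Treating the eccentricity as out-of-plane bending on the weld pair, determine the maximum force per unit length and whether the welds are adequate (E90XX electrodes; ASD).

f_max ≈ 2.99 kip/in; adequate

E90XX → F_EXX = 90 ksi.
L_w = 2 × 15.5 = 31 in; section modulus (unit throat) S = 2 × L²/6 = 80.08 in².
Direct shear f_v = P/L_w = 32.1/31 = 1.035 kip/in.
Moment M = P × e = 32.1 × 7 = 224.7 kip·in; bending f_b = M/S = 2.806 kip/in.
f_max = √(f_v² + f_b²) = √(1.035² + 2.806²) = 2.991 kip/in.
r_n/Ω = (1/2.0) × 0.6 × 90 × (0.707 × 0.25) = 4.772 kip/in → adequate.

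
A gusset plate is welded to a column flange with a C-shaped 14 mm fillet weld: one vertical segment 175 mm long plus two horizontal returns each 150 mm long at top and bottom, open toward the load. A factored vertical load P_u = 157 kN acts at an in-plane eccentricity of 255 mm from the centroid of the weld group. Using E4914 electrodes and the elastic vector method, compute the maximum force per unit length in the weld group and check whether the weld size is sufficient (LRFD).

f_max ≈ 1640 N/mm; adequate

E49XX → F_EXX = 490 MPa.
Total weld length L_w = 475 mm. Treat welds as unit-width lines.
Centroid: x̄ = 2×150×75 / 475 = 47.37 mm from the vertical weld.
Polar moment about centroid: J = I_x + I_y = [175³/12 + 2×150×87.5²] + [175×47.37² + 2(150³/12 + 150×27.63²)] = 3928000 mm³.
Direct shear f_v = P/L_w = 157×10³ / 475 = 330.5 N/mm (vertical).
Torsion M = P·e = 157×10³ × 255 = 40035000 N·mm.
Critical point at (x, y) = (102.6, 87.5) from centroid. f_tx = M·y/J = 891.9 N/mm; f_ty = M·x/J = 1046 N/mm.
Resultant f_max = √[f_tx² + (f_v + f_ty)²] = √[891.9² + (330.5 + 1046)²] = 1640 N/mm.
Capacity per unit length: φr_n = 0.75 × 0.6 × 490 × (0.707 × 14) = 2183 N/mm.
1640 ≤ 2183 → adequate.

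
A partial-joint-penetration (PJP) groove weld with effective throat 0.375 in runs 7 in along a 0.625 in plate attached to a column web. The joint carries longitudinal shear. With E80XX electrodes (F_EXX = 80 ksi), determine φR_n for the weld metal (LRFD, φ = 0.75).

Effective throat (given) t_e = 0.375 in.
A_we = 0.375 × 7 = 2.625 in².
F_nw = 0.6 F_EXX = 48 ksi.
φR_n = 0.75 × 48 × 2.625 = 94.5 kip.

φR_n ≈ 94.5 kip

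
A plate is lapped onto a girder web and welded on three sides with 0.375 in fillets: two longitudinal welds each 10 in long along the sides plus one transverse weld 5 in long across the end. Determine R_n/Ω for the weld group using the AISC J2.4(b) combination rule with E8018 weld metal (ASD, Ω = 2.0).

R_n/Ω ≈ 159 kips

E80XX → F_EXX = 80 ksi.
t_e = 0.707 × 0.375 = 0.2651 in.
R_nwl = 0.6 × 80 × 0.2651 × 20 = 254.5 kips (longitudinal, 2 welds).
R_nwt = 0.6 × 80 × 0.2651 × 5 = 63.63 kips (transverse, base value).
(i) R_nwl + R_nwt = 318.1 kips; (ii) 0.85 R_nwl + 1.5 R_nwt = 311.8 kips.
R_n = max = 318.1 kips [governs: (i)]; R_n/Ω = 159.1 kips.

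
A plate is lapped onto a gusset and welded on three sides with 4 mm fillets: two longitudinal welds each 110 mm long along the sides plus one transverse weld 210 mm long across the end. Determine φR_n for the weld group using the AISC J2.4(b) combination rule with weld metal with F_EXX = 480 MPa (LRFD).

φR_n ≈ 307 kN

t_e = 0.707 × 4 = 2.828 mm.
R_nwl = 0.6 × 480 × 2.828 × 220 × 10⁻³ = 179.2 kN (longitudinal, 2 welds).
R_nwt = 0.6 × 480 × 2.828 × 210 × 10⁻³ = 171 kN (transverse, base value).
(i) R_nwl + R_nwt = 350.2 kN; (ii) 0.85 R_nwl + 1.5 R_nwt = 408.9 kN.
R_n = max = 408.9 kN [governs: (ii)]; φR_n = 306.6 kN.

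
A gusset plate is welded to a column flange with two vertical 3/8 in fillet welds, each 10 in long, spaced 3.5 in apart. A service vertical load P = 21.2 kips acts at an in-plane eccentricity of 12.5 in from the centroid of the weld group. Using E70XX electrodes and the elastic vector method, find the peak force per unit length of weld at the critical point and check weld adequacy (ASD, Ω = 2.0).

E70XX → F_EXX = 70 ksi.
Total weld length L_w = 20 in. Treat welds as unit-width lines.
Polar moment about centroid: J = 2[d³/12 + d(b/2)²] = 2[10³/12 + 10×1.75²] = 227.9 in³.
Direct shear f_v = P/L_w = 21.2 / 20 = 1.06 kip/in (vertical).
Torsion M = P·e = 21.2 × 12.5 = 265 kip·in.
Critical point at (x, y) = (1.75, 5) from centroid. f_tx = M·y/J = 5.814 kip/in; f_ty = M·x/J = 2.035 kip/in.
Resultant f_max = √[f_tx² + (f_v + f_ty)²] = √[5.814² + (1.06 + 2.035)²] = 6.586 kip/in.
Capacity per unit length: r_n/Ω = (1/2.0) × 0.6 × 70 × (0.707 × 0.375) = 5.568 kip/in.
6.586 > 5.568 → NOT adequate.

f_max ≈ 6.59 kip/in; NOT adequate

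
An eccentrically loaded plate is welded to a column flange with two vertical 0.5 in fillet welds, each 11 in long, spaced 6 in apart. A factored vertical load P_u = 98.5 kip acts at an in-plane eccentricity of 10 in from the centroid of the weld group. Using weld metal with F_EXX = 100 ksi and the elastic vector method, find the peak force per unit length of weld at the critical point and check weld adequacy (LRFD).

Total weld length L_w = 22 in. Treat welds as unit-width lines.
Polar moment about centroid: J = 2[d³/12 + d(b/2)²] = 2[11³/12 + 11×3²] = 419.8 in³.
Direct shear f_v = P/L_w = 98.5 / 22 = 4.477 kip/in (vertical).
Torsion M = P·e = 98.5 × 10 = 985 kip·in.
Critical point at (x, y) = (3, 5.5) from centroid. f_tx = M·y/J = 12.9 kip/in; f_ty = M·x/J = 7.039 kip/in.
Resultant f_max = √[f_tx² + (f_v + f_ty)²] = √[12.9² + (4.477 + 7.039)²] = 17.3 kip/in.
Capacity per unit length: φr_n = 0.75 × 0.6 × 100 × (0.707 × 0.5) = 15.91 kip/in.
17.3 > 15.91 → NOT adequate.

f_max ≈ 17.3 kip/in; NOT adequate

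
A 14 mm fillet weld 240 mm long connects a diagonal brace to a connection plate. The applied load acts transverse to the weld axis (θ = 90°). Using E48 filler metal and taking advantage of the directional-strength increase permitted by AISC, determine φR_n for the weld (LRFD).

E48XX → F_EXX = 480 MPa.
t_e = 0.707 × 14 = 9.898 mm; A_we = 9.898 × 240 = 2376 mm².
Directional factor: 1.0 + 0.5 sin^1.5(90°) = 1.5.
F_nw = 0.6 × 480 × 1.5 = 432 MPa.
φR_n = 0.75 × 432 × 2376 × 10⁻³ = 769.7 kN.

φR_n ≈ 770 kN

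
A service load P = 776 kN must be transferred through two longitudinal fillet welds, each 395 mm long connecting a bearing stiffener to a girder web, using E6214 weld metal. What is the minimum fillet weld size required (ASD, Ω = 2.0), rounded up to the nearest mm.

E62XX → F_EXX = 620 MPa.
Total weld length L = 790 mm.
Required throat t_e = P × Ω / (0.6 F_EXX × L) = 776 × 2.0 / (0.6 × 620 × 790 × 10⁻³) = 5.281 mm.
Required leg w = t_e / 0.707 = 7.47 mm → use 8 mm.

w = 8 mm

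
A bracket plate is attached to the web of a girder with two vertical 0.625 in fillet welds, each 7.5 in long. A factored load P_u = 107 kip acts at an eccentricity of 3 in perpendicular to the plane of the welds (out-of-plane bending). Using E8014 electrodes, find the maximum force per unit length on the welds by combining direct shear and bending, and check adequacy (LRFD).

E80XX → F_EXX = 80 ksi.
L_w = 2 × 7.5 = 15 in; section modulus (unit throat) S = 2 × L²/6 = 18.75 in².
Direct shear f_v = P/L_w = 107/15 = 7.133 kip/in.
Moment M = P × e = 107 × 3 = 321 kip·in; bending f_b = M/S = 17.12 kip/in.
f_max = √(f_v² + f_b²) = √(7.133² + 17.12²) = 18.55 kip/in.
φr_n = 0.75 × 0.6 × 80 × (0.707 × 0.625) = 15.91 kip/in → NOT adequate.

f_max ≈ 18.5 kip/in; NOT adequate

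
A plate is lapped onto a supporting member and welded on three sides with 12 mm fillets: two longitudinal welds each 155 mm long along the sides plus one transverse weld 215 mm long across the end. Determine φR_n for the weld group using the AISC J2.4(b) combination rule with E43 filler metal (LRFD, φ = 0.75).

φR_n ≈ 962 kN

E43XX → F_EXX = 430 MPa.
t_e = 0.707 × 12 = 8.484 mm.
R_nwl = 0.6 × 430 × 8.484 × 310 × 10⁻³ = 678.6 kN (longitudinal, 2 welds).
R_nwt = 0.6 × 430 × 8.484 × 215 × 10⁻³ = 470.6 kN (transverse, base value).
(i) R_nwl + R_nwt = 1149 kN; (ii) 0.85 R_nwl + 1.5 R_nwt = 1283 kN.
R_n = max = 1283 kN [governs: (ii)]; φR_n = 962 kN.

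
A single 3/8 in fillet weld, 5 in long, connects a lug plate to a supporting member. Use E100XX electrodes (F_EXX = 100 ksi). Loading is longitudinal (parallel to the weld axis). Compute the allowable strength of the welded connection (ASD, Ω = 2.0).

Effective throat t_e = 0.707 × 0.375 = 0.2651 in.
Total length L = 5 in; A_we = 0.2651 × 5 = 1.326 in².
F_nw = 0.6 F_EXX = 0.6 × 100 = 60 ksi.
R_n = 60 × 1.326 = 79.54 kip; R_n/Ω = 79.54/2.0 = 39.77 kip.

R_n/Ω ≈ 39.8 kip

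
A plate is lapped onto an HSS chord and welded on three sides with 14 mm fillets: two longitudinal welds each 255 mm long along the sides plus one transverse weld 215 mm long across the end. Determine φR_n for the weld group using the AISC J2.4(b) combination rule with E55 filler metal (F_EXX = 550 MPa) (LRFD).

t_e = 0.707 × 14 = 9.898 mm.
R_nwl = 0.6 × 550 × 9.898 × 510 × 10⁻³ = 1666 kN (longitudinal, 2 welds).
R_nwt = 0.6 × 550 × 9.898 × 215 × 10⁻³ = 702.3 kN (transverse, base value).
(i) R_nwl + R_nwt = 2368 kN; (ii) 0.85 R_nwl + 1.5 R_nwt = 2469 kN.
R_n = max = 2469 kN [governs: (ii)]; φR_n = 1852 kN.

φR_n ≈ 1850 kN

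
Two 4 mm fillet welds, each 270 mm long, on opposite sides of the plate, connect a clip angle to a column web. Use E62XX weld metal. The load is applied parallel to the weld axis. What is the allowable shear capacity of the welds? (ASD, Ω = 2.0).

E62XX → F_EXX = 620 MPa.
Effective throat t_e = 0.707 × 4 = 2.828 mm.
Total length L = 540 mm; A_we = 2.828 × 540 = 1527 mm².
F_nw = 0.6 F_EXX = 0.6 × 620 = 372 MPa.
R_n = 372 × 1527 × 10⁻³ = 568.1 kN; R_n/Ω = 568.1/2.0 = 284 kN.

R_n/Ω ≈ 284 kN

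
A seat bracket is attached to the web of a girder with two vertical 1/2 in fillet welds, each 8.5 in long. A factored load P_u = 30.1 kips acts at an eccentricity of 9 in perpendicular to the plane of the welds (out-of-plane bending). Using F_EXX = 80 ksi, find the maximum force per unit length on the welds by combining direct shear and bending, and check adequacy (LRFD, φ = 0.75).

f_max ≈ 11.4 kip/in; adequate

L_w = 2 × 8.5 = 17 in; section modulus (unit throat) S = 2 × L²/6 = 24.08 in².
Direct shear f_v = P/L_w = 30.1/17 = 1.771 kip/in.
Moment M = P × e = 30.1 × 9 = 270.9 kip·in; bending f_b = M/S = 11.25 kip/in.
f_max = √(f_v² + f_b²) = √(1.771² + 11.25²) = 11.39 kip/in.
φr_n = 0.75 × 0.6 × 80 × (0.707 × 0.5) = 12.73 kip/in → adequate.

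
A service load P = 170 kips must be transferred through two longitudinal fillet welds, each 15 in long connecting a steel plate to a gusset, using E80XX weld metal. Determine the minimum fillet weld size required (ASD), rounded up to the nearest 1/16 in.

w = 3/8 in

E80XX → F_EXX = 80 ksi.
Total weld length L = 30 in.
Required throat t_e = P × Ω / (0.6 F_EXX × L) = 170 × 2.0 / (0.6 × 80 × 30) = 0.2361 in.
Required leg w = t_e / 0.707 = 0.334 in → use 3/8 in.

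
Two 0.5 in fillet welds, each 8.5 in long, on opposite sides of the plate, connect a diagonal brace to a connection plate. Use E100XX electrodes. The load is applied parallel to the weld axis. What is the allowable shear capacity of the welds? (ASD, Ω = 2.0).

E100XX → F_EXX = 100 ksi.
Effective throat t_e = 0.707 × 0.5 = 0.3535 in.
Total length L = 17 in; A_we = 0.3535 × 17 = 6.01 in².
F_nw = 0.6 F_EXX = 0.6 × 100 = 60 ksi.
R_n = 60 × 6.01 = 360.6 kip; R_n/Ω = 360.6/2.0 = 180.3 kip.

R_n/Ω ≈ 180 kip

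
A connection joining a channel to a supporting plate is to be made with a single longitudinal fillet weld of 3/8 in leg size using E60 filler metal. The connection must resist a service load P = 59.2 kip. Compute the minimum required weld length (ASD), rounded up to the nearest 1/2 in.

E60XX → F_EXX = 60 ksi.
Throat t_e = 0.707 × 0.375 = 0.2651 in.
r_n/Ω = (0.6 × 60 × 0.2651) / 2.0 = 4.772 kip/in.
L_req = P / (r_n/Ω) = 59.2 / 4.772 = 12.41 in total.
Round up → use L = 12.5 in.

L = 12.5 in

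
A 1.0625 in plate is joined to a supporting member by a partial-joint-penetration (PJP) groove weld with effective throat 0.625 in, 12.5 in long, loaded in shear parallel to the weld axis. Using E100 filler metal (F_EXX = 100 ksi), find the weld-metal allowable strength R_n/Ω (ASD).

Effective throat (given) t_e = 0.625 in.
A_we = 0.625 × 12.5 = 7.812 in².
F_nw = 0.6 F_EXX = 60 ksi.
R_n/Ω = (60 × 7.812) / 2.0 = 234.4 kip.

R_n/Ω ≈ 234 kip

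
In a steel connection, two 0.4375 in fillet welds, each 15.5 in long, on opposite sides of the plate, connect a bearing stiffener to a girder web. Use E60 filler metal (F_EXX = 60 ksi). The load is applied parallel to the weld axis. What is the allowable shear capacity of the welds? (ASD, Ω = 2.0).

Effective throat t_e = 0.707 × 0.4375 = 0.3093 in.
Total length L = 31 in; A_we = 0.3093 × 31 = 9.589 in².
F_nw = 0.6 F_EXX = 0.6 × 60 = 36 ksi.
R_n = 36 × 9.589 = 345.2 kips; R_n/Ω = 345.2/2.0 = 172.6 kips.

R_n/Ω ≈ 173 kips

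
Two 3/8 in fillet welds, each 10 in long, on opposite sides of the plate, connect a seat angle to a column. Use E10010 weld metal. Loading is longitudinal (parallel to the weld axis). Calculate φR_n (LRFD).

φR_n ≈ 239 kip

E100XX → F_EXX = 100 ksi.
Effective throat t_e = 0.707 × 0.375 = 0.2651 in.
Total length L = 20 in; A_we = 0.2651 × 20 = 5.303 in².
F_nw = 0.6 F_EXX = 0.6 × 100 = 60 ksi.
φR_n = 0.75 × 60 × 5.303 = 238.6 kip.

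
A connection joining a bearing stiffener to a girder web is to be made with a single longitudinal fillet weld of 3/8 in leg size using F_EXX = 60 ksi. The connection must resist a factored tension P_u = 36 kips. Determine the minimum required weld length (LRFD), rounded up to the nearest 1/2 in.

Throat t_e = 0.707 × 0.375 = 0.2651 in.
φr_n = 0.75 × 0.6 × 60 × 0.2651 = 7.158 kips/in.
L_req = P_u / φr_n = 36 / 7.158 = 5.029 in total.
Round up → use L = 5.5 in.

L = 5.5 in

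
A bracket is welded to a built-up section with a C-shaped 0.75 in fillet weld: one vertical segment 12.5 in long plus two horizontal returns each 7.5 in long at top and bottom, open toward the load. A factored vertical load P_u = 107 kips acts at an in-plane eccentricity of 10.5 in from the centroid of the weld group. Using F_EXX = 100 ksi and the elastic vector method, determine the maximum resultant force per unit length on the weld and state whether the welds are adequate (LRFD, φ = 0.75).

f_max ≈ 13.1 kip/in; adequate

Total weld length L_w = 27.5 in. Treat welds as unit-width lines.
Centroid: x̄ = 2×7.5×3.75 / 27.5 = 2.045 in from the vertical weld.
Polar moment about centroid: J = I_x + I_y = [12.5³/12 + 2×7.5×6.25²] + [12.5×2.045² + 2(7.5³/12 + 7.5×1.705²)] = 914.9 in³.
Direct shear f_v = P/L_w = 107 / 27.5 = 3.891 kip/in (vertical).
Torsion M = P·e = 107 × 10.5 = 1123.5 kip·in.
Critical point at (x, y) = (5.455, 6.25) from centroid. f_tx = M·y/J = 7.675 kip/in; f_ty = M·x/J = 6.698 kip/in.
Resultant f_max = √[f_tx² + (f_v + f_ty)²] = √[7.675² + (3.891 + 6.698)²] = 13.08 kip/in.
Capacity per unit length: φr_n = 0.75 × 0.6 × 100 × (0.707 × 0.75) = 23.86 kip/in.
13.08 ≤ 23.86 → adequate.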